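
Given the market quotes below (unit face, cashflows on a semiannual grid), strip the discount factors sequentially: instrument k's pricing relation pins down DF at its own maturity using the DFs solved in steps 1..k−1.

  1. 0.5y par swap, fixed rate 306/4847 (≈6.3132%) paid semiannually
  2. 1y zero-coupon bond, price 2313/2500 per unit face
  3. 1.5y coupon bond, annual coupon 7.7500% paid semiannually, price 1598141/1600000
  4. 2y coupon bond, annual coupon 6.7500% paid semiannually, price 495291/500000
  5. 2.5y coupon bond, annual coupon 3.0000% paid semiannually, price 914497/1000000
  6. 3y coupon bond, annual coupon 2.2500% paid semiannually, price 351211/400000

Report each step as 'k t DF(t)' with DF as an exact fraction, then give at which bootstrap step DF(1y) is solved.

1 1/2 4847/5000
2 1 2313/2500
3 3/2 8909/10000
4 2 8673/10000
5 5/2 847/1000
6 3 4091/5000
DF(1y) is solved at step 2

step 1 [0.5y] swap r/2=153/4847: DF=(1 − 153/4847·(0))/(1+153/4847) = 4847/5000 ≈ 0.969400
step 2 [1y] zero: DF = P = 2313/2500 ≈ 0.925200
step 3 [1.5y] bond c/2=31/800: DF=(1598141/1600000 − 31/800·(0.969400+0.925200))/(1+31/800) = 8909/10000 ≈ 0.890900
step 4 [2y] bond c/2=27/800: DF=(495291/500000 − 27/800·(0.969400+0.925200+0.890900))/(1+27/800) = 8673/10000 ≈ 0.867300
step 5 [2.5y] bond c/2=3/200: DF=(914497/1000000 − 3/200·(0.969400+0.925200+0.890900+0.867300))/(1+3/200) = 847/1000 ≈ 0.847000
step 6 [3y] bond c/2=9/800: DF=(351211/400000 − 9/800·(0.969400+0.925200+0.890900+0.867300+0.847000))/(1+9/800) = 4091/5000 ≈ 0.818200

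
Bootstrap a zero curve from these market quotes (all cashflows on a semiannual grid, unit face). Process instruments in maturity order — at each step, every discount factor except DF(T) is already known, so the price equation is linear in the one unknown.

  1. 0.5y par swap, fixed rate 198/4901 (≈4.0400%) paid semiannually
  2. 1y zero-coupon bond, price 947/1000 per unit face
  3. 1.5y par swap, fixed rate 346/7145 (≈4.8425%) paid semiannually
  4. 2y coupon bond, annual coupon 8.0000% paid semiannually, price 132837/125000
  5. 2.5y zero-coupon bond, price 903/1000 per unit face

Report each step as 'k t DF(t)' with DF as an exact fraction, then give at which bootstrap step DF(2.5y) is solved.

step 1 [0.5y] swap r/2=99/4901: DF=(1 − 99/4901·(0))/(1+99/4901) = 4901/5000 ≈ 0.980200
step 2 [1y] zero: DF = P = 947/1000 ≈ 0.947000
step 3 [1.5y] swap r/2=173/7145: DF=(1 − 173/7145·(0.980200+0.947000))/(1+173/7145) = 2327/2500 ≈ 0.930800
step 4 [2y] bond c/2=1/25: DF=(132837/125000 − 1/25·(0.980200+0.947000+0.930800))/(1+1/25) = 9119/10000 ≈ 0.911900
step 5 [2.5y] zero: DF = P = 903/1000 ≈ 0.903000

1 1/2 4901/5000
2 1 947/1000
3 3/2 2327/2500
4 2 9119/10000
5 5/2 903/1000
DF(2.5y) is solved at step 5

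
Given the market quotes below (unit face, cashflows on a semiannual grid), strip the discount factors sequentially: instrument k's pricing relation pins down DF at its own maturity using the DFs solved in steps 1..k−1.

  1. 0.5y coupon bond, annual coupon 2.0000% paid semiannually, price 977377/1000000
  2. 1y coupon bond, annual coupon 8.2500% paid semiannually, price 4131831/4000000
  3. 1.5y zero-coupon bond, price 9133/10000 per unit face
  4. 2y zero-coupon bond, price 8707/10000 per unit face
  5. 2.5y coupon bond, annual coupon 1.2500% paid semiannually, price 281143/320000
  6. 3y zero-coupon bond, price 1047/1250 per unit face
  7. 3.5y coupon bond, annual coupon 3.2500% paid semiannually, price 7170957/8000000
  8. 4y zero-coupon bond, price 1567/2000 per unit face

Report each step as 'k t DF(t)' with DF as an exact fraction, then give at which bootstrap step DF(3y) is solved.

step 1 [0.5y] bond c/2=1/100: DF=(977377/1000000 − 1/100·(0))/(1+1/100) = 9677/10000 ≈ 0.967700
step 2 [1y] bond c/2=33/800: DF=(4131831/4000000 − 33/800·(0.967700))/(1+33/800) = 9537/10000 ≈ 0.953700
step 3 [1.5y] zero: DF = P = 9133/10000 ≈ 0.913300
step 4 [2y] zero: DF = P = 8707/10000 ≈ 0.870700
step 5 [2.5y] bond c/2=1/160: DF=(281143/320000 − 1/160·(0.967700+0.953700+0.913300+0.870700))/(1+1/160) = 8501/10000 ≈ 0.850100
step 6 [3y] zero: DF = P = 1047/1250 ≈ 0.837600
step 7 [3.5y] bond c/2=13/800: DF=(7170957/8000000 − 13/800·(0.967700+0.953700+0.913300+0.870700+0.850100+0.837600))/(1+13/800) = 3979/5000 ≈ 0.795800
step 8 [4y] zero: DF = P = 1567/2000 ≈ 0.783500

1 1/2 9677/10000
2 1 9537/10000
3 3/2 9133/10000
4 2 8707/10000
5 5/2 8501/10000
6 3 1047/1250
7 7/2 3979/5000
8 4 1567/2000
DF(3y) is solved at step 6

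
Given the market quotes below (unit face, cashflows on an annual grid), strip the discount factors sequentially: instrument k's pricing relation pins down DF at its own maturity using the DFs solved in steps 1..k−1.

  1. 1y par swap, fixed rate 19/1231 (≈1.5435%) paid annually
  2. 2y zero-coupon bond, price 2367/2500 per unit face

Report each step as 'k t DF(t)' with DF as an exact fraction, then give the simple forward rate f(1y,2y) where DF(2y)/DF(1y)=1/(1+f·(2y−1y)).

1 1 1231/1250
2 2 2367/2500
f(1y,2y) = ((1231/1250)/(2367/2500) − 1)/(1) = 95/2367 ≈ 4.0135%

step 1 [1y] swap r/1=19/1231: DF=(1 − 19/1231·(0))/(1+19/1231) = 1231/1250 ≈ 0.984800
step 2 [2y] zero: DF = P = 2367/2500 ≈ 0.946800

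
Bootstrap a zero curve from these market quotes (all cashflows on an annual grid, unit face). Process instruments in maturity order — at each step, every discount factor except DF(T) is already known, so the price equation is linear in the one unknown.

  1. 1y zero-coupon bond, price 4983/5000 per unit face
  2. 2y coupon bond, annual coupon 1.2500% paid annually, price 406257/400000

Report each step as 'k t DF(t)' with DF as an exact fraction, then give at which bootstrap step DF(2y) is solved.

1 1 4983/5000
2 2 2477/2500
DF(2y) is solved at step 2

step 1 [1y] zero: DF = P = 4983/5000 ≈ 0.996600
step 2 [2y] bond c/1=1/80: DF=(406257/400000 − 1/80·(0.996600))/(1+1/80) = 2477/2500 ≈ 0.990800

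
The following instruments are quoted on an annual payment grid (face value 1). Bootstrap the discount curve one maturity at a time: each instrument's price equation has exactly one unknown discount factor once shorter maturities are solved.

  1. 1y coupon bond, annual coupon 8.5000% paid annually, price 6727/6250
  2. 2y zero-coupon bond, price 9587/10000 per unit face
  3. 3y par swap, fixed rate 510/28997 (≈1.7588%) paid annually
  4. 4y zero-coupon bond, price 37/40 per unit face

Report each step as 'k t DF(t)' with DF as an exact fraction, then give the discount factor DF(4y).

step 1 [1y] bond c/1=17/200: DF=(6727/6250 − 17/200·(0))/(1+17/200) = 124/125 ≈ 0.992000
step 2 [2y] zero: DF = P = 9587/10000 ≈ 0.958700
step 3 [3y] swap r/1=510/28997: DF=(1 − 510/28997·(0.992000+0.958700))/(1+510/28997) = 949/1000 ≈ 0.949000
step 4 [4y] zero: DF = P = 37/40 ≈ 0.925000

1 1 124/125
2 2 9587/10000
3 3 949/1000
4 4 37/40
DF(4y) = 37/40 ≈ 0.925000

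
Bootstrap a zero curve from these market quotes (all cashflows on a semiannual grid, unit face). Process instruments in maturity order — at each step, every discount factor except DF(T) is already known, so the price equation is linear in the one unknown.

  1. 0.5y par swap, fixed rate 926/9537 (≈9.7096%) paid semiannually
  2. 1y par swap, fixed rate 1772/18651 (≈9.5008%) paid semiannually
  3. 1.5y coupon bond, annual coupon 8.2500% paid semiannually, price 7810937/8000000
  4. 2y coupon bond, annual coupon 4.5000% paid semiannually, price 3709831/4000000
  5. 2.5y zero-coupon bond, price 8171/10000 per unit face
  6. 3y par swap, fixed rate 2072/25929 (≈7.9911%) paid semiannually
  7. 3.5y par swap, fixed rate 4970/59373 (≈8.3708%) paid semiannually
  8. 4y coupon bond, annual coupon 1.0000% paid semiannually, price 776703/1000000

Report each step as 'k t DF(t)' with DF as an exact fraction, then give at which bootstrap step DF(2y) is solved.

step 1 [0.5y] swap r/2=463/9537: DF=(1 − 463/9537·(0))/(1+463/9537) = 9537/10000 ≈ 0.953700
step 2 [1y] swap r/2=886/18651: DF=(1 − 886/18651·(0.953700))/(1+886/18651) = 4557/5000 ≈ 0.911400
step 3 [1.5y] bond c/2=33/800: DF=(7810937/8000000 − 33/800·(0.953700+0.911400))/(1+33/800) = 4319/5000 ≈ 0.863800
step 4 [2y] bond c/2=9/400: DF=(3709831/4000000 − 9/400·(0.953700+0.911400+0.863800))/(1+9/400) = 847/1000 ≈ 0.847000
step 5 [2.5y] zero: DF = P = 8171/10000 ≈ 0.817100
step 6 [3y] swap r/2=1036/25929: DF=(1 − 1036/25929·(0.953700+0.911400+0.863800+0.847000+0.817100))/(1+1036/25929) = 991/1250 ≈ 0.792800
step 7 [3.5y] swap r/2=2485/59373: DF=(1 − 2485/59373·(0.953700+0.911400+0.863800+0.847000+0.817100+0.792800))/(1+2485/59373) = 1503/2000 ≈ 0.751500
step 8 [4y] bond c/2=1/200: DF=(776703/1000000 − 1/200·(0.953700+0.911400+0.863800+0.847000+0.817100+0.792800+0.751500))/(1+1/200) = 7433/10000 ≈ 0.743300

1 1/2 9537/10000
2 1 4557/5000
3 3/2 4319/5000
4 2 847/1000
5 5/2 8171/10000
6 3 991/1250
7 7/2 1503/2000
8 4 7433/10000
DF(2y) is solved at step 4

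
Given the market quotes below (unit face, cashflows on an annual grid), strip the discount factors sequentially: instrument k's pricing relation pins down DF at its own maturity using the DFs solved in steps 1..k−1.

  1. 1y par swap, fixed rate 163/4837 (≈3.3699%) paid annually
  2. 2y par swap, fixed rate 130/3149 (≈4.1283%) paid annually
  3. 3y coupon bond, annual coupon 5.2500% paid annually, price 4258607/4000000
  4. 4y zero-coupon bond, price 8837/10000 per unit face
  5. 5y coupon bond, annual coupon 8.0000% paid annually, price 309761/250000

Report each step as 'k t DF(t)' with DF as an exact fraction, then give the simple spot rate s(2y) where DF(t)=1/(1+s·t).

1 1 4837/5000
2 2 461/500
3 3 9173/10000
4 4 8837/10000
5 5 8739/10000
s(2y) = (1/(461/500) − 1)/(2) = 39/922 ≈ 4.2299%

step 1 [1y] swap r/1=163/4837: DF=(1 − 163/4837·(0))/(1+163/4837) = 4837/5000 ≈ 0.967400
step 2 [2y] swap r/1=130/3149: DF=(1 − 130/3149·(0.967400))/(1+130/3149) = 461/500 ≈ 0.922000
step 3 [3y] bond c/1=21/400: DF=(4258607/4000000 − 21/400·(0.967400+0.922000))/(1+21/400) = 9173/10000 ≈ 0.917300
step 4 [4y] zero: DF = P = 8837/10000 ≈ 0.883700
step 5 [5y] bond c/1=2/25: DF=(309761/250000 − 2/25·(0.967400+0.922000+0.917300+0.883700))/(1+2/25) = 8739/10000 ≈ 0.873900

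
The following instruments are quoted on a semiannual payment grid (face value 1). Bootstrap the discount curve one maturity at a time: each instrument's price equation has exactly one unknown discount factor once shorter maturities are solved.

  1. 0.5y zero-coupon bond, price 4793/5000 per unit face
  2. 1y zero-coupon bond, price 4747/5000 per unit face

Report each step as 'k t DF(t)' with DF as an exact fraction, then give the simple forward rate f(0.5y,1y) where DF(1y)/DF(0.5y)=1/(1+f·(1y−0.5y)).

1 1/2 4793/5000
2 1 4747/5000
f(0.5y,1y) = ((4793/5000)/(4747/5000) − 1)/(1/2) = 92/4747 ≈ 1.9381%

step 1 [0.5y] zero: DF = P = 4793/5000 ≈ 0.958600
step 2 [1y] zero: DF = P = 4747/5000 ≈ 0.949400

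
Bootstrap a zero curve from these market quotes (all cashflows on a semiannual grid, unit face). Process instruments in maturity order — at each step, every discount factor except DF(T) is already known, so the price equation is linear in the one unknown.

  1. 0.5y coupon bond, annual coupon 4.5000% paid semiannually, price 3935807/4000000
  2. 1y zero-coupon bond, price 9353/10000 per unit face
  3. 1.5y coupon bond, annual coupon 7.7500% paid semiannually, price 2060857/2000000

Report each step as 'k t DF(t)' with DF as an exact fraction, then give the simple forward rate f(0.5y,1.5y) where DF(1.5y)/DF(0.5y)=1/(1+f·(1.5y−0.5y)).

step 1 [0.5y] bond c/2=9/400: DF=(3935807/4000000 − 9/400·(0))/(1+9/400) = 9623/10000 ≈ 0.962300
step 2 [1y] zero: DF = P = 9353/10000 ≈ 0.935300
step 3 [1.5y] bond c/2=31/800: DF=(2060857/2000000 − 31/800·(0.962300+0.935300))/(1+31/800) = 2303/2500 ≈ 0.921200

1 1/2 9623/10000
2 1 9353/10000
3 3/2 2303/2500
f(0.5y,1.5y) = ((9623/10000)/(2303/2500) − 1)/(1) = 411/9212 ≈ 4.4616%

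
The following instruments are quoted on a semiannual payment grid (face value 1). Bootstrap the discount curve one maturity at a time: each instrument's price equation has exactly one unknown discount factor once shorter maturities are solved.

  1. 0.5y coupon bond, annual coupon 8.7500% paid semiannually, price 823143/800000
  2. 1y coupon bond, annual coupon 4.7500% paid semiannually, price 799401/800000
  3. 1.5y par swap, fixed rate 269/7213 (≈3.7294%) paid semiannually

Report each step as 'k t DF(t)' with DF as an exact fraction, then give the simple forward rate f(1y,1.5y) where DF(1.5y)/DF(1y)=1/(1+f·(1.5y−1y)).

1 1/2 4929/5000
2 1 2383/2500
3 3/2 4731/5000
f(1y,1.5y) = ((2383/2500)/(4731/5000) − 1)/(1/2) = 70/4731 ≈ 1.4796%

step 1 [0.5y] bond c/2=7/160: DF=(823143/800000 − 7/160·(0))/(1+7/160) = 4929/5000 ≈ 0.985800
step 2 [1y] bond c/2=19/800: DF=(799401/800000 − 19/800·(0.985800))/(1+19/800) = 2383/2500 ≈ 0.953200
step 3 [1.5y] swap r/2=269/14426: DF=(1 − 269/14426·(0.985800+0.953200))/(1+269/14426) = 4731/5000 ≈ 0.946200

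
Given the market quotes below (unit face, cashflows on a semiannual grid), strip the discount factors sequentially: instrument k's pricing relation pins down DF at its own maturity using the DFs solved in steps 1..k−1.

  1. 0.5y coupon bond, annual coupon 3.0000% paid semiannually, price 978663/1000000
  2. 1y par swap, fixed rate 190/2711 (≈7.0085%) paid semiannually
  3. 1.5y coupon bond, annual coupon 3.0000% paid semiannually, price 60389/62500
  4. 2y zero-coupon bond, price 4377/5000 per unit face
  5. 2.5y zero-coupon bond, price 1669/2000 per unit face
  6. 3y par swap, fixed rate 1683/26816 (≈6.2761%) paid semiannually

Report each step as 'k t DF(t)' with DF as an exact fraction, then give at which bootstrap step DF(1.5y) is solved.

step 1 [0.5y] bond c/2=3/200: DF=(978663/1000000 − 3/200·(0))/(1+3/200) = 4821/5000 ≈ 0.964200
step 2 [1y] swap r/2=95/2711: DF=(1 − 95/2711·(0.964200))/(1+95/2711) = 1867/2000 ≈ 0.933500
step 3 [1.5y] bond c/2=3/200: DF=(60389/62500 − 3/200·(0.964200+0.933500))/(1+3/200) = 9239/10000 ≈ 0.923900
step 4 [2y] zero: DF = P = 4377/5000 ≈ 0.875400
step 5 [2.5y] zero: DF = P = 1669/2000 ≈ 0.834500
step 6 [3y] swap r/2=1683/53632: DF=(1 − 1683/53632·(0.964200+0.933500+0.923900+0.875400+0.834500))/(1+1683/53632) = 8317/10000 ≈ 0.831700

1 1/2 4821/5000
2 1 1867/2000
3 3/2 9239/10000
4 2 4377/5000
5 5/2 1669/2000
6 3 8317/10000
DF(1.5y) is solved at step 3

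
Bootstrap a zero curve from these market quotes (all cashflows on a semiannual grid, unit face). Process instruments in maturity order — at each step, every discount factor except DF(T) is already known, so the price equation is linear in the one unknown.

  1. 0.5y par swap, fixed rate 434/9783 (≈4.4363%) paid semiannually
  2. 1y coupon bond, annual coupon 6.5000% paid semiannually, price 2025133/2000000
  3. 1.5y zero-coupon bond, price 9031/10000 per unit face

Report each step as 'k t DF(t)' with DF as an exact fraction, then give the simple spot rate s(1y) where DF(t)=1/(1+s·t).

1 1/2 9783/10000
2 1 9499/10000
3 3/2 9031/10000
s(1y) = (1/(9499/10000) − 1)/(1) = 501/9499 ≈ 5.2742%

step 1 [0.5y] swap r/2=217/9783: DF=(1 − 217/9783·(0))/(1+217/9783) = 9783/10000 ≈ 0.978300
step 2 [1y] bond c/2=13/400: DF=(2025133/2000000 − 13/400·(0.978300))/(1+13/400) = 9499/10000 ≈ 0.949900
step 3 [1.5y] zero: DF = P = 9031/10000 ≈ 0.903100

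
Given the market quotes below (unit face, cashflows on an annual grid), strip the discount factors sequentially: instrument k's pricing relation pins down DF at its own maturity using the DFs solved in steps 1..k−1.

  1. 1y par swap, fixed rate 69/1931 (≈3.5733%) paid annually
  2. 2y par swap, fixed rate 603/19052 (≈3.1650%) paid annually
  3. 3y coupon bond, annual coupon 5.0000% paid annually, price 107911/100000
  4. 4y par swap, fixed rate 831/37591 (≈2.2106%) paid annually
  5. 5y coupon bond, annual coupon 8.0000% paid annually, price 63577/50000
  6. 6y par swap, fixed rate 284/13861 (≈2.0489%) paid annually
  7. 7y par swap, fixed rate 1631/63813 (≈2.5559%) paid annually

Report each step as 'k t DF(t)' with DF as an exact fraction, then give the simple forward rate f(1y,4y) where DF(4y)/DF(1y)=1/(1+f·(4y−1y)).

step 1 [1y] swap r/1=69/1931: DF=(1 − 69/1931·(0))/(1+69/1931) = 1931/2000 ≈ 0.965500
step 2 [2y] swap r/1=603/19052: DF=(1 − 603/19052·(0.965500))/(1+603/19052) = 9397/10000 ≈ 0.939700
step 3 [3y] bond c/1=1/20: DF=(107911/100000 − 1/20·(0.965500+0.939700))/(1+1/20) = 937/1000 ≈ 0.937000
step 4 [4y] swap r/1=831/37591: DF=(1 − 831/37591·(0.965500+0.939700+0.937000))/(1+831/37591) = 9169/10000 ≈ 0.916900
step 5 [5y] bond c/1=2/25: DF=(63577/50000 − 2/25·(0.965500+0.939700+0.937000+0.916900))/(1+2/25) = 8989/10000 ≈ 0.898900
step 6 [6y] swap r/1=284/13861: DF=(1 − 284/13861·(0.965500+0.939700+0.937000+0.916900+0.898900))/(1+284/13861) = 554/625 ≈ 0.886400
step 7 [7y] swap r/1=1631/63813: DF=(1 − 1631/63813·(0.965500+0.939700+0.937000+0.916900+0.898900+0.886400))/(1+1631/63813) = 8369/10000 ≈ 0.836900

1 1 1931/2000
2 2 9397/10000
3 3 937/1000
4 4 9169/10000
5 5 8989/10000
6 6 554/625
7 7 8369/10000
f(1y,4y) = ((1931/2000)/(9169/10000) − 1)/(3) = 162/9169 ≈ 1.7668%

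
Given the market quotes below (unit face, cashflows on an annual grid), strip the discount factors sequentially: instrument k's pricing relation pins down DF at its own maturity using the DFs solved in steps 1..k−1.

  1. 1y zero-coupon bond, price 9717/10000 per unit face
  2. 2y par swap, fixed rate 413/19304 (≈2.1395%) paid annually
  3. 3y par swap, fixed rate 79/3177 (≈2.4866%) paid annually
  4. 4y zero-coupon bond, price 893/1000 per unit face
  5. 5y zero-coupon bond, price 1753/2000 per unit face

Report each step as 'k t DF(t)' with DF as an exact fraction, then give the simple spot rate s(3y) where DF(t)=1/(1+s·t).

1 1 9717/10000
2 2 9587/10000
3 3 9289/10000
4 4 893/1000
5 5 1753/2000
s(3y) = (1/(9289/10000) − 1)/(3) = 237/9289 ≈ 2.5514%

step 1 [1y] zero: DF = P = 9717/10000 ≈ 0.971700
step 2 [2y] swap r/1=413/19304: DF=(1 − 413/19304·(0.971700))/(1+413/19304) = 9587/10000 ≈ 0.958700
step 3 [3y] swap r/1=79/3177: DF=(1 − 79/3177·(0.971700+0.958700))/(1+79/3177) = 9289/10000 ≈ 0.928900
step 4 [4y] zero: DF = P = 893/1000 ≈ 0.893000
step 5 [5y] zero: DF = P = 1753/2000 ≈ 0.876500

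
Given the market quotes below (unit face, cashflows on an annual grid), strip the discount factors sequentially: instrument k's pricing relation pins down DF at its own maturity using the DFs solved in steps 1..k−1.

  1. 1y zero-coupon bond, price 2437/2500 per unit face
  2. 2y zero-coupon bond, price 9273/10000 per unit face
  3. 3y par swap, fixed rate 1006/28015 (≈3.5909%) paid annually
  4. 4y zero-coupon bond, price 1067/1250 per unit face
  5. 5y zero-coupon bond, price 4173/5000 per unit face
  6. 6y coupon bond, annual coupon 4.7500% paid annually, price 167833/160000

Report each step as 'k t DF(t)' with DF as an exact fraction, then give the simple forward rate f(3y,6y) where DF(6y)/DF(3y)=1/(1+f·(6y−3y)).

step 1 [1y] zero: DF = P = 2437/2500 ≈ 0.974800
step 2 [2y] zero: DF = P = 9273/10000 ≈ 0.927300
step 3 [3y] swap r/1=1006/28015: DF=(1 − 1006/28015·(0.974800+0.927300))/(1+1006/28015) = 4497/5000 ≈ 0.899400
step 4 [4y] zero: DF = P = 1067/1250 ≈ 0.853600
step 5 [5y] zero: DF = P = 4173/5000 ≈ 0.834600
step 6 [6y] bond c/1=19/400: DF=(167833/160000 − 19/400·(0.974800+0.927300+0.899400+0.853600+0.834600))/(1+19/400) = 3989/5000 ≈ 0.797800

1 1 2437/2500
2 2 9273/10000
3 3 4497/5000
4 4 1067/1250
5 5 4173/5000
6 6 3989/5000
f(3y,6y) = ((4497/5000)/(3989/5000) − 1)/(3) = 508/11967 ≈ 4.2450%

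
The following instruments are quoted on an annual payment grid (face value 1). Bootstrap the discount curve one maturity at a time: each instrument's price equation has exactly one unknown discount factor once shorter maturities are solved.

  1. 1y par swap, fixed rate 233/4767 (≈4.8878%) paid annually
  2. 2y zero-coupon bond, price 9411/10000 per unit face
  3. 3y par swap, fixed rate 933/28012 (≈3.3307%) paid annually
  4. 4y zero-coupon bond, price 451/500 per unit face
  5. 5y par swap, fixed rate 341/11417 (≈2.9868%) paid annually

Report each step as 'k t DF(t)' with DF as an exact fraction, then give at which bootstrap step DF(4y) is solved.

1 1 4767/5000
2 2 9411/10000
3 3 9067/10000
4 4 451/500
5 5 2159/2500
DF(4y) is solved at step 4

step 1 [1y] swap r/1=233/4767: DF=(1 − 233/4767·(0))/(1+233/4767) = 4767/5000 ≈ 0.953400
step 2 [2y] zero: DF = P = 9411/10000 ≈ 0.941100
step 3 [3y] swap r/1=933/28012: DF=(1 − 933/28012·(0.953400+0.941100))/(1+933/28012) = 9067/10000 ≈ 0.906700
step 4 [4y] zero: DF = P = 451/500 ≈ 0.902000
step 5 [5y] swap r/1=341/11417: DF=(1 − 341/11417·(0.953400+0.941100+0.906700+0.902000))/(1+341/11417) = 2159/2500 ≈ 0.863600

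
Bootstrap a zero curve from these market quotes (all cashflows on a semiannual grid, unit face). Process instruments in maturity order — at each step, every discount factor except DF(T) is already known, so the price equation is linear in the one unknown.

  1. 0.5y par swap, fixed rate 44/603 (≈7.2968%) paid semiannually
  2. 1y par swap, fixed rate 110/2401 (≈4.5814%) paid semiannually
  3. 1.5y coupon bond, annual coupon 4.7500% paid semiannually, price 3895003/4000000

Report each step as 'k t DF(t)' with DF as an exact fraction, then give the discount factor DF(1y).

step 1 [0.5y] swap r/2=22/603: DF=(1 − 22/603·(0))/(1+22/603) = 603/625 ≈ 0.964800
step 2 [1y] swap r/2=55/2401: DF=(1 − 55/2401·(0.964800))/(1+55/2401) = 239/250 ≈ 0.956000
step 3 [1.5y] bond c/2=19/800: DF=(3895003/4000000 − 19/800·(0.964800+0.956000))/(1+19/800) = 4533/5000 ≈ 0.906600

1 1/2 603/625
2 1 239/250
3 3/2 4533/5000
DF(1y) = 239/250 ≈ 0.956000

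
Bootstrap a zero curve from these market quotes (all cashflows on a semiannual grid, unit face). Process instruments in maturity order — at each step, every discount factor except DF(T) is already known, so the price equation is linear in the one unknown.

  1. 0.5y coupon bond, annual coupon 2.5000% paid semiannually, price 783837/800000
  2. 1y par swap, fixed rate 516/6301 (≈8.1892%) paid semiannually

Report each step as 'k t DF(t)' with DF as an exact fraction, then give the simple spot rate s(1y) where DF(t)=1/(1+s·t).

1 1/2 9677/10000
2 1 4613/5000
s(1y) = (1/(4613/5000) − 1)/(1) = 387/4613 ≈ 8.3893%

step 1 [0.5y] bond c/2=1/80: DF=(783837/800000 − 1/80·(0))/(1+1/80) = 9677/10000 ≈ 0.967700
step 2 [1y] swap r/2=258/6301: DF=(1 − 258/6301·(0.967700))/(1+258/6301) = 4613/5000 ≈ 0.922600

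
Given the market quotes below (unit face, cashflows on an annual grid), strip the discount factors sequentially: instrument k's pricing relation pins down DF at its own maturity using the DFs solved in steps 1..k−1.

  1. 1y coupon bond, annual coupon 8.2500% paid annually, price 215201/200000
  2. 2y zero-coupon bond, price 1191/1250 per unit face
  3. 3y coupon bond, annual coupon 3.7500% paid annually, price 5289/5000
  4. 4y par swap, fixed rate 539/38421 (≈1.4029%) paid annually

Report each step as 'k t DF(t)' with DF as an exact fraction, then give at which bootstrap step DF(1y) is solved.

step 1 [1y] bond c/1=33/400: DF=(215201/200000 − 33/400·(0))/(1+33/400) = 497/500 ≈ 0.994000
step 2 [2y] zero: DF = P = 1191/1250 ≈ 0.952800
step 3 [3y] bond c/1=3/80: DF=(5289/5000 − 3/80·(0.994000+0.952800))/(1+3/80) = 2373/2500 ≈ 0.949200
step 4 [4y] swap r/1=539/38421: DF=(1 − 539/38421·(0.994000+0.952800+0.949200))/(1+539/38421) = 9461/10000 ≈ 0.946100

1 1 497/500
2 2 1191/1250
3 3 2373/2500
4 4 9461/10000
DF(1y) is solved at step 1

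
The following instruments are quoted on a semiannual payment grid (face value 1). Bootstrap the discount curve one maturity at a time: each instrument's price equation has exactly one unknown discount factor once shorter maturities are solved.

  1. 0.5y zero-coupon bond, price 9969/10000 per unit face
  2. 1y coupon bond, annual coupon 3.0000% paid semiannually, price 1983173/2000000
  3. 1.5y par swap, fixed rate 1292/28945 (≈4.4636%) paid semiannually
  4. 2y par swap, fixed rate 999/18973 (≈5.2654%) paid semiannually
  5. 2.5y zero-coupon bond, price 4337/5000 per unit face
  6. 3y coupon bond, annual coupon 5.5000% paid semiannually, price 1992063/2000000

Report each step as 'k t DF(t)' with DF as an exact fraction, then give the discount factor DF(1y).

1 1/2 9969/10000
2 1 4811/5000
3 3/2 4677/5000
4 2 9001/10000
5 5/2 4337/5000
6 3 4223/5000
DF(1y) = 4811/5000 ≈ 0.962200

step 1 [0.5y] zero: DF = P = 9969/10000 ≈ 0.996900
step 2 [1y] bond c/2=3/200: DF=(1983173/2000000 − 3/200·(0.996900))/(1+3/200) = 4811/5000 ≈ 0.962200
step 3 [1.5y] swap r/2=646/28945: DF=(1 − 646/28945·(0.996900+0.962200))/(1+646/28945) = 4677/5000 ≈ 0.935400
step 4 [2y] swap r/2=999/37946: DF=(1 − 999/37946·(0.996900+0.962200+0.935400))/(1+999/37946) = 9001/10000 ≈ 0.900100
step 5 [2.5y] zero: DF = P = 4337/5000 ≈ 0.867400
step 6 [3y] bond c/2=11/400: DF=(1992063/2000000 − 11/400·(0.996900+0.962200+0.935400+0.900100+0.867400))/(1+11/400) = 4223/5000 ≈ 0.844600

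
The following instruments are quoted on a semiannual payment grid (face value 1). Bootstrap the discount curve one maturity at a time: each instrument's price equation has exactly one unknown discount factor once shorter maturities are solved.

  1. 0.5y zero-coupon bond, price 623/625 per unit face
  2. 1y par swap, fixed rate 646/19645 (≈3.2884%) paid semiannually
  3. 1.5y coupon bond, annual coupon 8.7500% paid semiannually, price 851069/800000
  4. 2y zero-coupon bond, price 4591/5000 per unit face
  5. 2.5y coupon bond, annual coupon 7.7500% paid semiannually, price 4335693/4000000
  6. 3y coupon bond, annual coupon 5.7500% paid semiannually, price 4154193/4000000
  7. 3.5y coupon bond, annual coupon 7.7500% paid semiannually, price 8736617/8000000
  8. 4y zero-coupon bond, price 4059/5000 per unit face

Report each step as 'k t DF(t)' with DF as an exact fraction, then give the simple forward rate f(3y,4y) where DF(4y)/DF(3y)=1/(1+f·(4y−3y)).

1 1/2 623/625
2 1 9677/10000
3 3/2 9369/10000
4 2 4591/5000
5 5/2 901/1000
6 3 1097/1250
7 7/2 337/400
8 4 4059/5000
f(3y,4y) = ((1097/1250)/(4059/5000) − 1)/(1) = 329/4059 ≈ 8.1054%

step 1 [0.5y] zero: DF = P = 623/625 ≈ 0.996800
step 2 [1y] swap r/2=323/19645: DF=(1 − 323/19645·(0.996800))/(1+323/19645) = 9677/10000 ≈ 0.967700
step 3 [1.5y] bond c/2=7/160: DF=(851069/800000 − 7/160·(0.996800+0.967700))/(1+7/160) = 9369/10000 ≈ 0.936900
step 4 [2y] zero: DF = P = 4591/5000 ≈ 0.918200
step 5 [2.5y] bond c/2=31/800: DF=(4335693/4000000 − 31/800·(0.996800+0.967700+0.936900+0.918200))/(1+31/800) = 901/1000 ≈ 0.901000
step 6 [3y] bond c/2=23/800: DF=(4154193/4000000 − 23/800·(0.996800+0.967700+0.936900+0.918200+0.901000))/(1+23/800) = 1097/1250 ≈ 0.877600
step 7 [3.5y] bond c/2=31/800: DF=(8736617/8000000 − 31/800·(0.996800+0.967700+0.936900+0.918200+0.901000+0.877600))/(1+31/800) = 337/400 ≈ 0.842500
step 8 [4y] zero: DF = P = 4059/5000 ≈ 0.811800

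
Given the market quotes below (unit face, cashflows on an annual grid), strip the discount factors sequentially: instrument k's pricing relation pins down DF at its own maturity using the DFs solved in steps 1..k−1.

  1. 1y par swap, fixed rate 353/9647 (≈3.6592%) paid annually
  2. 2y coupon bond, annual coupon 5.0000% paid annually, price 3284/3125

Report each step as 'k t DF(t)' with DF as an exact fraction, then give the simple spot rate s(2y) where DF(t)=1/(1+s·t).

step 1 [1y] swap r/1=353/9647: DF=(1 − 353/9647·(0))/(1+353/9647) = 9647/10000 ≈ 0.964700
step 2 [2y] bond c/1=1/20: DF=(3284/3125 − 1/20·(0.964700))/(1+1/20) = 9549/10000 ≈ 0.954900

1 1 9647/10000
2 2 9549/10000
s(2y) = (1/(9549/10000) − 1)/(2) = 451/19098 ≈ 2.3615%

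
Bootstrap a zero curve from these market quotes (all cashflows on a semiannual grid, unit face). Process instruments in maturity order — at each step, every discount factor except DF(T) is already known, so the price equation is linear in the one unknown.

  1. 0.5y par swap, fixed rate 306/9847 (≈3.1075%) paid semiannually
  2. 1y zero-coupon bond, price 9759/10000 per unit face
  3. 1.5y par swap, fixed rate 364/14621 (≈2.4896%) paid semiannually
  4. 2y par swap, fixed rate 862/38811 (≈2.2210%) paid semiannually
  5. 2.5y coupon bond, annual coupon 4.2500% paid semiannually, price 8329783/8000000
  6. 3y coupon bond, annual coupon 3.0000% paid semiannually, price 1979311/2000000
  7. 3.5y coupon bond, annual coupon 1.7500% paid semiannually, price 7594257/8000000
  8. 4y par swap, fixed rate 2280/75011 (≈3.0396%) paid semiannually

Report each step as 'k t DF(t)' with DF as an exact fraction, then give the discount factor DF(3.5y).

1 1/2 9847/10000
2 1 9759/10000
3 3/2 2409/2500
4 2 9569/10000
5 5/2 2347/2500
6 3 4519/5000
7 7/2 4457/5000
8 4 443/500
DF(3.5y) = 4457/5000 ≈ 0.891400

step 1 [0.5y] swap r/2=153/9847: DF=(1 − 153/9847·(0))/(1+153/9847) = 9847/10000 ≈ 0.984700
step 2 [1y] zero: DF = P = 9759/10000 ≈ 0.975900
step 3 [1.5y] swap r/2=182/14621: DF=(1 − 182/14621·(0.984700+0.975900))/(1+182/14621) = 2409/2500 ≈ 0.963600
step 4 [2y] swap r/2=431/38811: DF=(1 − 431/38811·(0.984700+0.975900+0.963600))/(1+431/38811) = 9569/10000 ≈ 0.956900
step 5 [2.5y] bond c/2=17/800: DF=(8329783/8000000 − 17/800·(0.984700+0.975900+0.963600+0.956900))/(1+17/800) = 2347/2500 ≈ 0.938800
step 6 [3y] bond c/2=3/200: DF=(1979311/2000000 − 3/200·(0.984700+0.975900+0.963600+0.956900+0.938800))/(1+3/200) = 4519/5000 ≈ 0.903800
step 7 [3.5y] bond c/2=7/800: DF=(7594257/8000000 − 7/800·(0.984700+0.975900+0.963600+0.956900+0.938800+0.903800))/(1+7/800) = 4457/5000 ≈ 0.891400
step 8 [4y] swap r/2=1140/75011: DF=(1 − 1140/75011·(0.984700+0.975900+0.963600+0.956900+0.938800+0.903800+0.891400))/(1+1140/75011) = 443/500 ≈ 0.886000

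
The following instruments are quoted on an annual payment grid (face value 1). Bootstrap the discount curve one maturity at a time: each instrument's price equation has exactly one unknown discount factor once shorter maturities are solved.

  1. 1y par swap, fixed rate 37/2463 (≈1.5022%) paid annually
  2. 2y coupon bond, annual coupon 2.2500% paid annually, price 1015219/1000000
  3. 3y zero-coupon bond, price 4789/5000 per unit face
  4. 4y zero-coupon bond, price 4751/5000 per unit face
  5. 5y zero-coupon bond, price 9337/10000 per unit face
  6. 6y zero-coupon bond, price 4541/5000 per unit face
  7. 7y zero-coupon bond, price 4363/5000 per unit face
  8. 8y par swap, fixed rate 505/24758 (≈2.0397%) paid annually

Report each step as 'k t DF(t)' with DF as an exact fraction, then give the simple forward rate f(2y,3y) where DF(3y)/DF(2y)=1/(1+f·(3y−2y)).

1 1 2463/2500
2 2 607/625
3 3 4789/5000
4 4 4751/5000
5 5 9337/10000
6 6 4541/5000
7 7 4363/5000
8 8 1697/2000
f(2y,3y) = ((607/625)/(4789/5000) − 1)/(1) = 67/4789 ≈ 1.3990%

step 1 [1y] swap r/1=37/2463: DF=(1 − 37/2463·(0))/(1+37/2463) = 2463/2500 ≈ 0.985200
step 2 [2y] bond c/1=9/400: DF=(1015219/1000000 − 9/400·(0.985200))/(1+9/400) = 607/625 ≈ 0.971200
step 3 [3y] zero: DF = P = 4789/5000 ≈ 0.957800
step 4 [4y] zero: DF = P = 4751/5000 ≈ 0.950200
step 5 [5y] zero: DF = P = 9337/10000 ≈ 0.933700
step 6 [6y] zero: DF = P = 4541/5000 ≈ 0.908200
step 7 [7y] zero: DF = P = 4363/5000 ≈ 0.872600
step 8 [8y] swap r/1=505/24758: DF=(1 − 505/24758·(0.985200+0.971200+0.957800+0.950200+0.933700+0.908200+0.872600))/(1+505/24758) = 1697/2000 ≈ 0.848500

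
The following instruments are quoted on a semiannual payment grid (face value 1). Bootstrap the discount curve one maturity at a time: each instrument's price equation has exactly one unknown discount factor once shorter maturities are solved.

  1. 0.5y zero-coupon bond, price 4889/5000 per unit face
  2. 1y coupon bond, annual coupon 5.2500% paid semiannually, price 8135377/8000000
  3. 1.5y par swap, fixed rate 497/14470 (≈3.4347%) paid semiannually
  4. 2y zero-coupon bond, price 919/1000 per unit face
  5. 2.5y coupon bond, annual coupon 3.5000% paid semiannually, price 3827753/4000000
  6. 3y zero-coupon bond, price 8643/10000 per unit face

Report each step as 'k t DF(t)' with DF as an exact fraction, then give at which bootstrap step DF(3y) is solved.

step 1 [0.5y] zero: DF = P = 4889/5000 ≈ 0.977800
step 2 [1y] bond c/2=21/800: DF=(8135377/8000000 − 21/800·(0.977800))/(1+21/800) = 9659/10000 ≈ 0.965900
step 3 [1.5y] swap r/2=497/28940: DF=(1 − 497/28940·(0.977800+0.965900))/(1+497/28940) = 9503/10000 ≈ 0.950300
step 4 [2y] zero: DF = P = 919/1000 ≈ 0.919000
step 5 [2.5y] bond c/2=7/400: DF=(3827753/4000000 − 7/400·(0.977800+0.965900+0.950300+0.919000))/(1+7/400) = 8749/10000 ≈ 0.874900
step 6 [3y] zero: DF = P = 8643/10000 ≈ 0.864300

1 1/2 4889/5000
2 1 9659/10000
3 3/2 9503/10000
4 2 919/1000
5 5/2 8749/10000
6 3 8643/10000
DF(3y) is solved at step 6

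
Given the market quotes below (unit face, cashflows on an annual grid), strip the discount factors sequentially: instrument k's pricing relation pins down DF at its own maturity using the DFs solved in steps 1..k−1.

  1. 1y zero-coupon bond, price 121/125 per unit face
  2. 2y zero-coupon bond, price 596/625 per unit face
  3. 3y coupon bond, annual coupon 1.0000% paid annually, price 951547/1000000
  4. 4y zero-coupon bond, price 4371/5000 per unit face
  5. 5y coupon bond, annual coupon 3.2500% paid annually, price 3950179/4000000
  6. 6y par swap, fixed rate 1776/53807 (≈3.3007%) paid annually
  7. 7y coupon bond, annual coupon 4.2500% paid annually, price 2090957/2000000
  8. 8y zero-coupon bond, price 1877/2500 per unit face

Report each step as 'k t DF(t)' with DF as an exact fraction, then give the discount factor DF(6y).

1 1 121/125
2 2 596/625
3 3 9231/10000
4 4 4371/5000
5 5 4197/5000
6 6 514/625
7 7 1567/2000
8 8 1877/2500
DF(6y) = 514/625 ≈ 0.822400

step 1 [1y] zero: DF = P = 121/125 ≈ 0.968000
step 2 [2y] zero: DF = P = 596/625 ≈ 0.953600
step 3 [3y] bond c/1=1/100: DF=(951547/1000000 − 1/100·(0.968000+0.953600))/(1+1/100) = 9231/10000 ≈ 0.923100
step 4 [4y] zero: DF = P = 4371/5000 ≈ 0.874200
step 5 [5y] bond c/1=13/400: DF=(3950179/4000000 − 13/400·(0.968000+0.953600+0.923100+0.874200))/(1+13/400) = 4197/5000 ≈ 0.839400
step 6 [6y] swap r/1=1776/53807: DF=(1 − 1776/53807·(0.968000+0.953600+0.923100+0.874200+0.839400))/(1+1776/53807) = 514/625 ≈ 0.822400
step 7 [7y] bond c/1=17/400: DF=(2090957/2000000 − 17/400·(0.968000+0.953600+0.923100+0.874200+0.839400+0.822400))/(1+17/400) = 1567/2000 ≈ 0.783500
step 8 [8y] zero: DF = P = 1877/2500 ≈ 0.750800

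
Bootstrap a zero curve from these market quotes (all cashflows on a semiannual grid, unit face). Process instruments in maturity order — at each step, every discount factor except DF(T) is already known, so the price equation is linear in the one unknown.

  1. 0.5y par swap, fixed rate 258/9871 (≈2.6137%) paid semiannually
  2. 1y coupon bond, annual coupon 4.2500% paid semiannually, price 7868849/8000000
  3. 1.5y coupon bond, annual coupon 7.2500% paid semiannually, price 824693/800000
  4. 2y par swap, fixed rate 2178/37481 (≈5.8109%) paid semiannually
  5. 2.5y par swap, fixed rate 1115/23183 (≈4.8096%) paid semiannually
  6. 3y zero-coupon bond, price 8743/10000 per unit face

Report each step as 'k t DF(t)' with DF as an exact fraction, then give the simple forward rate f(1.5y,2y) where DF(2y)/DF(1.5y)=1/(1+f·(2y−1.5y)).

step 1 [0.5y] swap r/2=129/9871: DF=(1 − 129/9871·(0))/(1+129/9871) = 9871/10000 ≈ 0.987100
step 2 [1y] bond c/2=17/800: DF=(7868849/8000000 − 17/800·(0.987100))/(1+17/800) = 4713/5000 ≈ 0.942600
step 3 [1.5y] bond c/2=29/800: DF=(824693/800000 − 29/800·(0.987100+0.942600))/(1+29/800) = 9273/10000 ≈ 0.927300
step 4 [2y] swap r/2=1089/37481: DF=(1 − 1089/37481·(0.987100+0.942600+0.927300))/(1+1089/37481) = 8911/10000 ≈ 0.891100
step 5 [2.5y] swap r/2=1115/46366: DF=(1 − 1115/46366·(0.987100+0.942600+0.927300+0.891100))/(1+1115/46366) = 1777/2000 ≈ 0.888500
step 6 [3y] zero: DF = P = 8743/10000 ≈ 0.874300

1 1/2 9871/10000
2 1 4713/5000
3 3/2 9273/10000
4 2 8911/10000
5 5/2 1777/2000
6 3 8743/10000
f(1.5y,2y) = ((9273/10000)/(8911/10000) − 1)/(1/2) = 724/8911 ≈ 8.1248%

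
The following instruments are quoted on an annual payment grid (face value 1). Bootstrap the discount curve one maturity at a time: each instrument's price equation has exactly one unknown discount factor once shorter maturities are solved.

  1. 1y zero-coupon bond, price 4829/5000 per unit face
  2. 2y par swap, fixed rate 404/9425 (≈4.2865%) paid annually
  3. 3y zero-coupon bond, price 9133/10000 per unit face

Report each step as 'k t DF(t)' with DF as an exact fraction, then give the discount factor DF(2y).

step 1 [1y] zero: DF = P = 4829/5000 ≈ 0.965800
step 2 [2y] swap r/1=404/9425: DF=(1 − 404/9425·(0.965800))/(1+404/9425) = 1149/1250 ≈ 0.919200
step 3 [3y] zero: DF = P = 9133/10000 ≈ 0.913300

1 1 4829/5000
2 2 1149/1250
3 3 9133/10000
DF(2y) = 1149/1250 ≈ 0.919200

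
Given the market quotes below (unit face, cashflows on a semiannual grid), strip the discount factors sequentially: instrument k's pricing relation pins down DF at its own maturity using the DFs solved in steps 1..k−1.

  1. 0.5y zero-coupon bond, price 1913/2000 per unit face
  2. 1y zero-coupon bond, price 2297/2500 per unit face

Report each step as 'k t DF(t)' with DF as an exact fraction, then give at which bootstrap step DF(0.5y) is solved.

1 1/2 1913/2000
2 1 2297/2500
DF(0.5y) is solved at step 1

step 1 [0.5y] zero: DF = P = 1913/2000 ≈ 0.956500
step 2 [1y] zero: DF = P = 2297/2500 ≈ 0.918800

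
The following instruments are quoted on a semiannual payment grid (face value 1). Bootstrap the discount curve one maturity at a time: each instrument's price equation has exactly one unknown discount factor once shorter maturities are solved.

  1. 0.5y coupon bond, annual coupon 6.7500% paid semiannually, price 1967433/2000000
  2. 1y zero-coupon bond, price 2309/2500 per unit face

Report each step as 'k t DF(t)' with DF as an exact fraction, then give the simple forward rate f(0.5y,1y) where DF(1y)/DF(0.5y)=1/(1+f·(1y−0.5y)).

step 1 [0.5y] bond c/2=27/800: DF=(1967433/2000000 − 27/800·(0))/(1+27/800) = 2379/2500 ≈ 0.951600
step 2 [1y] zero: DF = P = 2309/2500 ≈ 0.923600

1 1/2 2379/2500
2 1 2309/2500
f(0.5y,1y) = ((2379/2500)/(2309/2500) − 1)/(1/2) = 140/2309 ≈ 6.0632%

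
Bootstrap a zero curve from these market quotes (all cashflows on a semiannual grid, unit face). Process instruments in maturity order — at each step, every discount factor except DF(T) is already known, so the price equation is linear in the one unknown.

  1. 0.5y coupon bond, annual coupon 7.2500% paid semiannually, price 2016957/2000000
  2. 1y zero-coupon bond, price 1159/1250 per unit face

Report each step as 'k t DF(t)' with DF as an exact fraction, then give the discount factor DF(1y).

1 1/2 2433/2500
2 1 1159/1250
DF(1y) = 1159/1250 ≈ 0.927200

step 1 [0.5y] bond c/2=29/800: DF=(2016957/2000000 − 29/800·(0))/(1+29/800) = 2433/2500 ≈ 0.973200
step 2 [1y] zero: DF = P = 1159/1250 ≈ 0.927200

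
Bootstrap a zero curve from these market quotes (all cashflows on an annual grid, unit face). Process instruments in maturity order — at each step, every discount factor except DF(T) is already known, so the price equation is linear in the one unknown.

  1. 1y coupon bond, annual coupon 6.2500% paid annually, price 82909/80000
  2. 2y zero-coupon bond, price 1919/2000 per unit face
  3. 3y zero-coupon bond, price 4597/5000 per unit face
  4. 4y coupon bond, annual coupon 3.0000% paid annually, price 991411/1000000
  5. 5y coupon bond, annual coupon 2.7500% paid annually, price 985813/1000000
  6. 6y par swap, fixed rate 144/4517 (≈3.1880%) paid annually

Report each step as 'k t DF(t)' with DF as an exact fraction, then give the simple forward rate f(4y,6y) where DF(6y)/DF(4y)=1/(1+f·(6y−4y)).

1 1 4877/5000
2 2 1919/2000
3 3 4597/5000
4 4 4397/5000
5 5 1719/2000
6 6 517/625
f(4y,6y) = ((4397/5000)/(517/625) − 1)/(2) = 261/8272 ≈ 3.1552%

step 1 [1y] bond c/1=1/16: DF=(82909/80000 − 1/16·(0))/(1+1/16) = 4877/5000 ≈ 0.975400
step 2 [2y] zero: DF = P = 1919/2000 ≈ 0.959500
step 3 [3y] zero: DF = P = 4597/5000 ≈ 0.919400
step 4 [4y] bond c/1=3/100: DF=(991411/1000000 − 3/100·(0.975400+0.959500+0.919400))/(1+3/100) = 4397/5000 ≈ 0.879400
step 5 [5y] bond c/1=11/400: DF=(985813/1000000 − 11/400·(0.975400+0.959500+0.919400+0.879400))/(1+11/400) = 1719/2000 ≈ 0.859500
step 6 [6y] swap r/1=144/4517: DF=(1 − 144/4517·(0.975400+0.959500+0.919400+0.879400+0.859500))/(1+144/4517) = 517/625 ≈ 0.827200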